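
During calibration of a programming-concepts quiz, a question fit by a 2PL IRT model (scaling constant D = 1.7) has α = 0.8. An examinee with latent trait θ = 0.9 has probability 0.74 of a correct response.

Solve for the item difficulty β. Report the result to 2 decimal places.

P(θ) = 1 / (1 + exp(−D·α(θ − β)))
logit(0.74) = ln(0.74/0.26) = 1.0460
β = θ − logit/(1.7·α) = 0.9 − 1.0460/1.3600 = 0.1309

0.13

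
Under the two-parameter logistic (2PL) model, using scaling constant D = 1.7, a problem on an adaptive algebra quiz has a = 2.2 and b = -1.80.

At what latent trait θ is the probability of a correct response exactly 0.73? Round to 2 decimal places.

P(θ) = 1 / (1 + exp(−D·a(θ − b)))
logit = ln(0.7300/0.2700) = 0.9946
θ = b + logit/(1.7·a) = -1.80 + 0.9946/3.7400 = -1.5341

-1.53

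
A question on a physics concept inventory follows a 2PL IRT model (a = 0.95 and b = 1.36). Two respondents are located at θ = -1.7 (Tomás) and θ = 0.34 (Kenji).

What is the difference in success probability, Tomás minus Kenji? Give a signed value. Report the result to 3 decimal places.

P(θ) = 1 / (1 + exp(−a(θ − b)))
P(Tomás) = 0.0518  [exponent -2.9070]
P(Kenji) = 0.2751  [exponent -0.9690]
Difference = 0.0518 − 0.2751 = -0.2233

-0.223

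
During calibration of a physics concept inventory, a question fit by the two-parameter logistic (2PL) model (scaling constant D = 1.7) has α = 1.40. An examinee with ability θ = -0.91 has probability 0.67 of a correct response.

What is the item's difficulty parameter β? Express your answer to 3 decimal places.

-1.208

P(θ) = 1 / (1 + exp(−D·α(θ − β)))
logit(0.67) = ln(0.67/0.33) = 0.7082
β = θ − logit/(1.7·α) = -0.91 − 0.7082/2.3800 = -1.2076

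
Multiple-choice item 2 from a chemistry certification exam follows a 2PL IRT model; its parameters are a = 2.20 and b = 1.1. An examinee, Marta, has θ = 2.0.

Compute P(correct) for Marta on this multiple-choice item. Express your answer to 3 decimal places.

0.879

P(θ) = 1 / (1 + exp(−a(θ − b)))
Exponent: 2.20 × (2.0 − 1.1) = 1.9800
1/(1 + e^{-1.9800}) = 0.8787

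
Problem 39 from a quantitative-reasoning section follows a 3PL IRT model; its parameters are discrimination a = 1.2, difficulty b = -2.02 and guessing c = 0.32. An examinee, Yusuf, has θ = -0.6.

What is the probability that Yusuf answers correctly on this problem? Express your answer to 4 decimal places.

0.8953

P(θ) = c + (1 − c) · 1 / (1 + exp(−a(θ − b)))
Exponent: 1.2 × (-0.6 − (-2.02)) = 1.7040
1/(1 + e^{-1.7040}) = 0.8461
P = 0.32 + 0.68 × 0.8461 = 0.8953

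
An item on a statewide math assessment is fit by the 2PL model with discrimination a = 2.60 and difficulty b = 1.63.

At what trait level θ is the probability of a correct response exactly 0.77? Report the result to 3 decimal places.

P(θ) = 1 / (1 + exp(−a(θ − b)))
logit = ln(0.7700/0.2300) = 1.2083
θ = b + logit/(a) = 1.63 + 1.2083/2.6000 = 2.0947

2.095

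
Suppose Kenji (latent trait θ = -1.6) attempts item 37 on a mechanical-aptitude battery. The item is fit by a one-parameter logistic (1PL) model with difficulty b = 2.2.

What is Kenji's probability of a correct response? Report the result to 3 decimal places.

0.022

P(θ) = 1 / (1 + exp(−(θ − b)))
Exponent: (-1.6 − 2.2) = -3.8000
1/(1 + e^{3.8000}) = 0.0219
P = 0.0219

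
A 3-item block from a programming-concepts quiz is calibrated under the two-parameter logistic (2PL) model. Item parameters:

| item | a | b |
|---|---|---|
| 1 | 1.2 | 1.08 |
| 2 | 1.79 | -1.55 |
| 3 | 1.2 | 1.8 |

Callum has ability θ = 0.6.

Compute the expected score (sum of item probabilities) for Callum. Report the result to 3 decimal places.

1.531

P(θ) = 1 / (1 + exp(−a(θ − b)))
P_1 = 1/(1+e^{0.5760}) = 0.3599
P_2 = 1/(1+e^{-3.8485}) = 0.9791
P_3 = 1/(1+e^{1.4400}) = 0.1915
E[score] = 0.3599 + 0.9791 + 0.1915 = 1.5305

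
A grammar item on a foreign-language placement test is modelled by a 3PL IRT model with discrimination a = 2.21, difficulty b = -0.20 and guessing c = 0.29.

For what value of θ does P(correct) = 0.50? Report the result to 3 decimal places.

P(θ) = c + (1 − c) · 1 / (1 + exp(−a(θ − b)))
Remove guessing floor: (0.50 − 0.29)/(1 − 0.29) = 0.2958
logit = ln(0.2958/0.7042) = -0.8675
θ = b + logit/(a) = -0.20 + (-0.8675)/2.2100 = -0.5925

-0.593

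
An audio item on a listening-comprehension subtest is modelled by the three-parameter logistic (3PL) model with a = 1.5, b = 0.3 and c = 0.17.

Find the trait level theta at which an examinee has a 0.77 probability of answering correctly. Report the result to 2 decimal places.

P(theta) = c + (1 − c) · 1 / (1 + exp(−a(theta − b)))
Remove guessing floor: (0.77 − 0.17)/(1 − 0.17) = 0.7229
logit = ln(0.7229/0.2771) = 0.9589
theta = b + logit/(a) = 0.3 + 0.9589/1.5000 = 0.9392

0.94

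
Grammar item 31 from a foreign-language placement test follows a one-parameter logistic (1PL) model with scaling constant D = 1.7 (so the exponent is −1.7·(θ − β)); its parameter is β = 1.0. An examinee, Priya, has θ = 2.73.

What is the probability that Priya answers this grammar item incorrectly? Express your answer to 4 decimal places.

0.0502

P(θ) = 1 / (1 + exp(−D·(θ − β)))
Exponent: 1.7 × (2.73 − 1.0) = 2.9410
1/(1 + e^{-2.9410}) = 0.9498
P = 0.9498
P(incorrect) = 1 − 0.9498 = 0.0502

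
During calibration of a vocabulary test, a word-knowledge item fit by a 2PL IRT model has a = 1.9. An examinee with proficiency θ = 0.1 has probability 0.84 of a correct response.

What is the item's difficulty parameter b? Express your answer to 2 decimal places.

P(θ) = 1 / (1 + exp(−a(θ − b)))
logit(0.84) = ln(0.84/0.16) = 1.6582
b = θ − logit/(a) = 0.1 − 1.6582/1.9000 = -0.7728

-0.77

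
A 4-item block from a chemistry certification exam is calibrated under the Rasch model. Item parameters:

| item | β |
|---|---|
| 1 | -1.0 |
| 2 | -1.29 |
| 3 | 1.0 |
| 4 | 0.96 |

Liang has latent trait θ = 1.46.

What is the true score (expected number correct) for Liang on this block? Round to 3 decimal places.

3.097

P(θ) = 1 / (1 + exp(−(θ − β)))
P_1 = 1/(1+e^{-2.4600}) = 0.9213
P_2 = 1/(1+e^{-2.7500}) = 0.9399
P_3 = 1/(1+e^{-0.4600}) = 0.6130
P_4 = 1/(1+e^{-0.5000}) = 0.6225
E[score] = 0.9213 + 0.9399 + 0.6130 + 0.6225 = 3.0967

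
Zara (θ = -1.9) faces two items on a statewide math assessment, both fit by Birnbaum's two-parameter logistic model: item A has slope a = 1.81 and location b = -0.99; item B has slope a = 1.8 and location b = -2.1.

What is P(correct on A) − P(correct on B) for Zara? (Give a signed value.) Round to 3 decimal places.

P(θ) = 1 / (1 + exp(−a(θ − b)))
P_A = 0.1615
P_B = 0.5890
P_A − P_B = -0.4275

-0.428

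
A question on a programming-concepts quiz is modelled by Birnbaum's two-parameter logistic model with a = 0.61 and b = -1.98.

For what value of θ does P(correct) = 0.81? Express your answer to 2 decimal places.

P(θ) = 1 / (1 + exp(−a(θ − b)))
logit = ln(0.8100/0.1900) = 1.4500
θ = b + logit/(a) = -1.98 + 1.4500/0.6100 = 0.3971

0.40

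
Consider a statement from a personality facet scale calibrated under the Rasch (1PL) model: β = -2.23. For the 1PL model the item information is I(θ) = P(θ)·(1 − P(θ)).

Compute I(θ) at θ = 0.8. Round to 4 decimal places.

P = 1/(1+e^{-3.0300}) = 0.9539
P(1−P) = 0.9539 × 0.0461 = 0.0440
I = P(1−P) = 0.04396

0.0440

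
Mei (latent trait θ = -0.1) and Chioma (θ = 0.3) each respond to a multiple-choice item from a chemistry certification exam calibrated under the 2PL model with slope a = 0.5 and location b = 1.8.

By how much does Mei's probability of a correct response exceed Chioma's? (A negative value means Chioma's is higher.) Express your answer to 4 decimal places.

-0.0419

P(θ) = 1 / (1 + exp(−a(θ − b)))
P(Mei) = 0.2789  [exponent -0.9500]
P(Chioma) = 0.3208  [exponent -0.7500]
Difference = 0.2789 − 0.3208 = -0.0419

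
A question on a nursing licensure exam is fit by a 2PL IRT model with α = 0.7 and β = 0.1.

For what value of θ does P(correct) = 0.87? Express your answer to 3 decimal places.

P(θ) = 1 / (1 + exp(−α(θ − β)))
logit = ln(0.8700/0.1300) = 1.9010
θ = β + logit/(α) = 0.1 + 1.9010/0.7000 = 2.8157

2.816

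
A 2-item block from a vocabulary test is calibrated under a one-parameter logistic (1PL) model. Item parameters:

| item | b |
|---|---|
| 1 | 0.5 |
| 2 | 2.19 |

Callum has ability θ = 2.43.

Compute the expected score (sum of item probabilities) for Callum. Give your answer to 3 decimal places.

P(θ) = 1 / (1 + exp(−(θ − b)))
P_1 = 1/(1+e^{-1.9300}) = 0.8732
P_2 = 1/(1+e^{-0.2400}) = 0.5597
E[score] = 0.8732 + 0.5597 = 1.4330

1.433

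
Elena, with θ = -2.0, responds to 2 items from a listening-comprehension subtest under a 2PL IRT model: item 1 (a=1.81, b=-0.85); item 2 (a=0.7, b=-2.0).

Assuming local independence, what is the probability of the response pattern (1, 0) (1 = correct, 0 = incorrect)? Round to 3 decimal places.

0.055

P(θ) = 1 / (1 + exp(−a(θ − b)))
P_1 = 1/(1+e^{2.0815}) = 0.1109
P_2 = 1/(1+e^{0.0000}) = 0.5000
L = P_1 × (1−P_2) = 0.1109 × 0.5000 = 0.05545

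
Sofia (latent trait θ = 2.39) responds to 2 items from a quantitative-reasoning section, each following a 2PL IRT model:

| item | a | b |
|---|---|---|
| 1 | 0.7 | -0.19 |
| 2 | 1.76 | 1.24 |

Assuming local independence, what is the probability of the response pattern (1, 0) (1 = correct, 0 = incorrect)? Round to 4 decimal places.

P(θ) = 1 / (1 + exp(−a(θ − b)))
P_1 = 1/(1+e^{-1.8060}) = 0.8589
P_2 = 1/(1+e^{-2.0240}) = 0.8833
L = P_1 × (1−P_2) = 0.8589 × 0.1167 = 0.10024

0.1002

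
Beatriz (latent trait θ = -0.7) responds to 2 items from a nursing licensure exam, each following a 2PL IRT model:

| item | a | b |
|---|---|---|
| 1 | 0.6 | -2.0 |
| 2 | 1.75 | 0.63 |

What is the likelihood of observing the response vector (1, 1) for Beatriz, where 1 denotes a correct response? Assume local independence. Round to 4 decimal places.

P(θ) = 1 / (1 + exp(−a(θ − b)))
P_1 = 1/(1+e^{-0.7800}) = 0.6857
P_2 = 1/(1+e^{2.3275}) = 0.0889
L = P_1 × P_2 = 0.6857 × 0.0889 = 0.06094

0.0609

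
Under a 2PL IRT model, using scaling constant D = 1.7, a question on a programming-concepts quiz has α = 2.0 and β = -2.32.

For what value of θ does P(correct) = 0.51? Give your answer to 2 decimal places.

P(θ) = 1 / (1 + exp(−D·α(θ − β)))
logit = ln(0.5100/0.4900) = 0.0400
θ = β + logit/(1.7·α) = -2.32 + 0.0400/3.4000 = -2.3082

-2.31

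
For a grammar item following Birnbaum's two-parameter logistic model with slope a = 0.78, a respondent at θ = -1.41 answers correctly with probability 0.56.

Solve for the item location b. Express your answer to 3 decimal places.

P(θ) = 1 / (1 + exp(−a(θ − b)))
logit(0.56) = ln(0.56/0.44) = 0.2412
b = θ − logit/(a) = -1.41 − 0.2412/0.7800 = -1.7192

-1.719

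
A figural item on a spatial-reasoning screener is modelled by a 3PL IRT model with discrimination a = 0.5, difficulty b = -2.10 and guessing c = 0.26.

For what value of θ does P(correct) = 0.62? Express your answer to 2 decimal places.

-2.21

P(θ) = c + (1 − c) · 1 / (1 + exp(−a(θ − b)))
Remove guessing floor: (0.62 − 0.26)/(1 − 0.26) = 0.4865
logit = ln(0.4865/0.5135) = -0.0541
θ = b + logit/(a) = -2.10 + (-0.0541)/0.5000 = -2.2081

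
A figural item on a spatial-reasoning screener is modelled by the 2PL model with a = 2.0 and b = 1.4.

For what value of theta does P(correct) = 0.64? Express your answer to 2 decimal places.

P(theta) = 1 / (1 + exp(−a(theta − b)))
logit = ln(0.6400/0.3600) = 0.5754
theta = b + logit/(a) = 1.4 + 0.5754/2.0000 = 1.6877

1.69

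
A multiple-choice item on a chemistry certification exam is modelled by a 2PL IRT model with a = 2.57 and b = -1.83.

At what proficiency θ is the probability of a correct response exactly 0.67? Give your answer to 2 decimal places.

P(θ) = 1 / (1 + exp(−a(θ − b)))
logit = ln(0.6700/0.3300) = 0.7082
θ = b + logit/(a) = -1.83 + 0.7082/2.5700 = -1.5544

-1.55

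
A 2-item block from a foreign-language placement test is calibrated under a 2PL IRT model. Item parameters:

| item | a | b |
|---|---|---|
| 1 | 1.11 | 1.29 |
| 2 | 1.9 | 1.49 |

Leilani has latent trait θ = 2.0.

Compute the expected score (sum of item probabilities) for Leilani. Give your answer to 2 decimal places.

1.41

P(θ) = 1 / (1 + exp(−a(θ − b)))
P_1 = 1/(1+e^{-0.7881}) = 0.6874
P_2 = 1/(1+e^{-0.9690}) = 0.7249
E[score] = 0.6874 + 0.7249 = 1.4123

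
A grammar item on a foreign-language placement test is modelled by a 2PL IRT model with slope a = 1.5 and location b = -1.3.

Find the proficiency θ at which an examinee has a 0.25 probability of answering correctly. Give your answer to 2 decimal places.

P(θ) = 1 / (1 + exp(−a(θ − b)))
logit = ln(0.2500/0.7500) = -1.0986
θ = b + logit/(a) = -1.3 + (-1.0986)/1.5000 = -2.0324

-2.03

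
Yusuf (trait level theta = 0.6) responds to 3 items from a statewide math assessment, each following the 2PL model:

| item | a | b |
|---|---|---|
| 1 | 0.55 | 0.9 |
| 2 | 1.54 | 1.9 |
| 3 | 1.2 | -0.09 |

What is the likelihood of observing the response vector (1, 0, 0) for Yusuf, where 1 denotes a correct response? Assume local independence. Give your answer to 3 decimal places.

P(theta) = 1 / (1 + exp(−a(theta − b)))
P_1 = 1/(1+e^{0.1650}) = 0.4588
P_2 = 1/(1+e^{2.0020}) = 0.1190
P_3 = 1/(1+e^{-0.8280}) = 0.6959
L = P_1 × (1−P_2) × (1−P_3) = 0.4588 × 0.8810 × 0.3041 = 0.12292

0.123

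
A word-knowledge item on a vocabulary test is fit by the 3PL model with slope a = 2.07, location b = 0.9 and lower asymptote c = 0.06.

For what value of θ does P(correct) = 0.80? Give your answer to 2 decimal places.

P(θ) = c + (1 − c) · 1 / (1 + exp(−a(θ − b)))
Remove guessing floor: (0.80 − 0.06)/(1 − 0.06) = 0.7872
logit = ln(0.7872/0.2128) = 1.3083
θ = b + logit/(a) = 0.9 + 1.3083/2.0700 = 1.5320

1.53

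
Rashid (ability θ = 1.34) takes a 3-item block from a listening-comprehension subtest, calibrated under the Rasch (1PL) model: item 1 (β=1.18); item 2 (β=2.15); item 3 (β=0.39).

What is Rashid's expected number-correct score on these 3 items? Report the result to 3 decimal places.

1.569

P(θ) = 1 / (1 + exp(−(θ − β)))
P_1 = 1/(1+e^{-0.1600}) = 0.5399
P_2 = 1/(1+e^{0.8100}) = 0.3079
P_3 = 1/(1+e^{-0.9500}) = 0.7211
E[score] = 0.5399 + 0.3079 + 0.7211 = 1.5689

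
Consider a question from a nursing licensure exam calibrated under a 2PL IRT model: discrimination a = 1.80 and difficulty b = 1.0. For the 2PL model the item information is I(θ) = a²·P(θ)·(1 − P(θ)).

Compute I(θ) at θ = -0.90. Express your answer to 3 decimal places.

P = 1/(1+e^{3.4200}) = 0.0317
P(1−P) = 0.0317 × 0.9683 = 0.0307
I = a² × P(1−P) = 1.80² × 0.0307 = 0.09938

0.099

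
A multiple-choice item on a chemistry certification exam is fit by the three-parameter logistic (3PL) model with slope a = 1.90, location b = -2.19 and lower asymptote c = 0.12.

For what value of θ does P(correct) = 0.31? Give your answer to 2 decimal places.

-2.87

P(θ) = c + (1 − c) · 1 / (1 + exp(−a(θ − b)))
Remove guessing floor: (0.31 − 0.12)/(1 − 0.12) = 0.2159
logit = ln(0.2159/0.7841) = -1.2897
θ = b + logit/(a) = -2.19 + (-1.2897)/1.9000 = -2.8688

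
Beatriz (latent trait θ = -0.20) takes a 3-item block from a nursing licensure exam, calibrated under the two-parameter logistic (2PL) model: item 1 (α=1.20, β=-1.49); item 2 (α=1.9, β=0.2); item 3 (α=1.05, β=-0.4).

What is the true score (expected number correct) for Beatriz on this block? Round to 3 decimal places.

P(θ) = 1 / (1 + exp(−α(θ − β)))
P_1 = 1/(1+e^{-1.5480}) = 0.8246
P_2 = 1/(1+e^{0.7600}) = 0.3186
P_3 = 1/(1+e^{-0.2100}) = 0.5523
E[score] = 0.8246 + 0.3186 + 0.5523 = 1.6956

1.696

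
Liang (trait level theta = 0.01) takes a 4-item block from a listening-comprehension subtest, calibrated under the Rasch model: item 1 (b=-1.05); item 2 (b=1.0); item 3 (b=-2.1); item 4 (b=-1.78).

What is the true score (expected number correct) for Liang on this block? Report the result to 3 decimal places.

P(theta) = 1 / (1 + exp(−(theta − b)))
P_1 = 1/(1+e^{-1.0600}) = 0.7427
P_2 = 1/(1+e^{0.9900}) = 0.2709
P_3 = 1/(1+e^{-2.1100}) = 0.8919
P_4 = 1/(1+e^{-1.7900}) = 0.8569
E[score] = 0.7427 + 0.2709 + 0.8919 + 0.8569 = 2.7624

2.762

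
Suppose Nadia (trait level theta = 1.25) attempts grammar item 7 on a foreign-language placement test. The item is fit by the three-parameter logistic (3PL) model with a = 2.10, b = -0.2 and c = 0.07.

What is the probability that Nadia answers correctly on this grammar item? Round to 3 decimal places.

0.958

P(theta) = c + (1 − c) · 1 / (1 + exp(−a(theta − b)))
Exponent: 2.10 × (1.25 − (-0.2)) = 3.0450
1/(1 + e^{-3.0450}) = 0.9546
P = 0.07 + 0.93 × 0.9546 = 0.9577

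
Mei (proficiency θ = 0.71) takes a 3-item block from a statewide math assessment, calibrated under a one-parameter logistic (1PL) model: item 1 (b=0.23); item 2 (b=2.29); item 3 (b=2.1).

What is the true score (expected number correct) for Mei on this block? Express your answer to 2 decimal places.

P(θ) = 1 / (1 + exp(−(θ − b)))
P_1 = 1/(1+e^{-0.4800}) = 0.6177
P_2 = 1/(1+e^{1.5800}) = 0.1708
P_3 = 1/(1+e^{1.3900}) = 0.1994
E[score] = 0.6177 + 0.1708 + 0.1994 = 0.9880

0.99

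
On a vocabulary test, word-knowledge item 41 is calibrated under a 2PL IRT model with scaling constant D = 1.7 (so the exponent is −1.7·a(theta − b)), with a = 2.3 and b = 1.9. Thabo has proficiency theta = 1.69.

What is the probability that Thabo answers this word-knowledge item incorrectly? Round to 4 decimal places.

P(theta) = 1 / (1 + exp(−D·a(theta − b)))
Exponent: 1.7 × 2.3 × (1.69 − 1.9) = -0.8211
1/(1 + e^{0.8211}) = 0.3055
P = 0.3055
P(incorrect) = 1 − 0.3055 = 0.6945

0.6945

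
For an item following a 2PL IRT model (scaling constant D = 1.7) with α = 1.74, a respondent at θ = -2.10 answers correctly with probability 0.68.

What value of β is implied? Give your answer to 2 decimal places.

P(θ) = 1 / (1 + exp(−D·α(θ − β)))
logit(0.68) = ln(0.68/0.32) = 0.7538
β = θ − logit/(1.7·α) = -2.10 − 0.7538/2.9580 = -2.3548

-2.35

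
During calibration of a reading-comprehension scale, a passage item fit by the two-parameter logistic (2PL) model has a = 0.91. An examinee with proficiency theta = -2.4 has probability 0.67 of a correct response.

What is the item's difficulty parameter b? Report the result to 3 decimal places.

-3.178

P(theta) = 1 / (1 + exp(−a(theta − b)))
logit(0.67) = ln(0.67/0.33) = 0.7082
b = theta − logit/(a) = -2.4 − 0.7082/0.9100 = -3.1782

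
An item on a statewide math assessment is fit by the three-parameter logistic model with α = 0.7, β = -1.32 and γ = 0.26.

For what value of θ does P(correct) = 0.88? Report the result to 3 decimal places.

1.026

P(θ) = γ + (1 − γ) · 1 / (1 + exp(−α(θ − β)))
Remove guessing floor: (0.88 − 0.26)/(1 − 0.26) = 0.8378
logit = ln(0.8378/0.1622) = 1.6422
θ = β + logit/(α) = -1.32 + 1.6422/0.7000 = 1.0260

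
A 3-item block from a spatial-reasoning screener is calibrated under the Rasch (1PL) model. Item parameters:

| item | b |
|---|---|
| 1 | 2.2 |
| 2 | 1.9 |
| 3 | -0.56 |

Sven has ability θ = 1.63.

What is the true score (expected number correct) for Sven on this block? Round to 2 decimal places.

1.69

P(θ) = 1 / (1 + exp(−(θ − b)))
P_1 = 1/(1+e^{0.5700}) = 0.3612
P_2 = 1/(1+e^{0.2700}) = 0.4329
P_3 = 1/(1+e^{-2.1900}) = 0.8993
E[score] = 0.3612 + 0.4329 + 0.8993 = 1.6935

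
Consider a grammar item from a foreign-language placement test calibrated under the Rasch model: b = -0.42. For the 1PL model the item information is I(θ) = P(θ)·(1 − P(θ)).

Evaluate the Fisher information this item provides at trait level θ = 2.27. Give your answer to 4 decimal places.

0.0595

P = 1/(1+e^{-2.6900}) = 0.9364
P(1−P) = 0.9364 × 0.0636 = 0.0595
I = P(1−P) = 0.05953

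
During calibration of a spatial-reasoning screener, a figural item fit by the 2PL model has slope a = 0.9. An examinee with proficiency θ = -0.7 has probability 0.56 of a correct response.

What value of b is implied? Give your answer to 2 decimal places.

-0.97

P(θ) = 1 / (1 + exp(−a(θ − b)))
logit(0.56) = ln(0.56/0.44) = 0.2412
b = θ − logit/(a) = -0.7 − 0.2412/0.9000 = -0.9680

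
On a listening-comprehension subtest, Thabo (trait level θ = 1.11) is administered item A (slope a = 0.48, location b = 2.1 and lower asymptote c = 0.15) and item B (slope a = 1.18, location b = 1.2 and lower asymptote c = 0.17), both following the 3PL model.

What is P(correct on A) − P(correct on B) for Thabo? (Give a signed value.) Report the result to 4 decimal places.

P(θ) = c + (1 − c) · 1 / (1 + exp(−a(θ − b)))
P_A = 0.4759
P_B = 0.5630
P_A − P_B = -0.0871

-0.0871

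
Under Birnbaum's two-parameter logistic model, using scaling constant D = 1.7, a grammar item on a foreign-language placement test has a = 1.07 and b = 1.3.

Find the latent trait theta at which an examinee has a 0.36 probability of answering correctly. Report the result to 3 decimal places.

0.984

P(theta) = 1 / (1 + exp(−D·a(theta − b)))
logit = ln(0.3600/0.6400) = -0.5754
theta = b + logit/(1.7·a) = 1.3 + (-0.5754)/1.8190 = 0.9837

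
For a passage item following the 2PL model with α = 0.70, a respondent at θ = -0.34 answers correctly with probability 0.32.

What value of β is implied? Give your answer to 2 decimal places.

0.74

P(θ) = 1 / (1 + exp(−α(θ − β)))
logit(0.32) = ln(0.32/0.68) = -0.7538
β = θ − logit/(α) = -0.34 − (-0.7538)/0.7000 = 0.7368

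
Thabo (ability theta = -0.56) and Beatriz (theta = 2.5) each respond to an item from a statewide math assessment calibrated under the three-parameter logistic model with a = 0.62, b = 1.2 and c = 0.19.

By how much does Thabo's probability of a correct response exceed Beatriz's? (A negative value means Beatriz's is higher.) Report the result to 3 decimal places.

-0.356

P(theta) = c + (1 − c) · 1 / (1 + exp(−a(theta − b)))
P(Thabo) = 0.3936  [exponent -1.0912]
P(Beatriz) = 0.7499  [exponent 0.8060]
Difference = 0.3936 − 0.7499 = -0.3563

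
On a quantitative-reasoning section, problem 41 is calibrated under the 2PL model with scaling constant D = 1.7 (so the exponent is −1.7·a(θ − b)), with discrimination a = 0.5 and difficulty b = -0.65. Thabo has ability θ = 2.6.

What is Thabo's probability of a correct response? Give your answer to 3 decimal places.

P(θ) = 1 / (1 + exp(−D·a(θ − b)))
Exponent: 1.7 × 0.5 × (2.6 − (-0.65)) = 2.7625
1/(1 + e^{-2.7625}) = 0.9406
P = 0.9406

0.941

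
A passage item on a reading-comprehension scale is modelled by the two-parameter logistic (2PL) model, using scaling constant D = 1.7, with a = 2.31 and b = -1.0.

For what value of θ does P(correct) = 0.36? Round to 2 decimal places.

P(θ) = 1 / (1 + exp(−D·a(θ − b)))
logit = ln(0.3600/0.6400) = -0.5754
θ = b + logit/(1.7·a) = -1.0 + (-0.5754)/3.9270 = -1.1465

-1.15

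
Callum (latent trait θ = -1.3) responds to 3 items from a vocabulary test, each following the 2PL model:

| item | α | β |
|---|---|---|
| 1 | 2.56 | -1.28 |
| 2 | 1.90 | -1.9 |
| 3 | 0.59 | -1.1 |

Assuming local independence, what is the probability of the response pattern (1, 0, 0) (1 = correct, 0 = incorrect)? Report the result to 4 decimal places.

0.0625

P(θ) = 1 / (1 + exp(−α(θ − β)))
P_1 = 1/(1+e^{0.0512}) = 0.4872
P_2 = 1/(1+e^{-1.1400}) = 0.7577
P_3 = 1/(1+e^{0.1180}) = 0.4705
L = P_1 × (1−P_2) × (1−P_3) = 0.4872 × 0.2423 × 0.5295 = 0.06251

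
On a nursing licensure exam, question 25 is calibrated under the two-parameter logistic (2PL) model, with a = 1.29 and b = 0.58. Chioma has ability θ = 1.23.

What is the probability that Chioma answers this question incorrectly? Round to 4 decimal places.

P(θ) = 1 / (1 + exp(−a(θ − b)))
Exponent: 1.29 × (1.23 − 0.58) = 0.8385
1/(1 + e^{-0.8385}) = 0.6981
P(incorrect) = 1 − 0.6981 = 0.3019

0.3019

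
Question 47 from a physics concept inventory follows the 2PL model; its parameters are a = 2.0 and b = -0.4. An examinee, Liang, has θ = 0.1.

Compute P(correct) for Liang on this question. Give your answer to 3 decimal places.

P(θ) = 1 / (1 + exp(−a(θ − b)))
Exponent: 2.0 × (0.1 − (-0.4)) = 1.0000
1/(1 + e^{-1.0000}) = 0.7311

0.731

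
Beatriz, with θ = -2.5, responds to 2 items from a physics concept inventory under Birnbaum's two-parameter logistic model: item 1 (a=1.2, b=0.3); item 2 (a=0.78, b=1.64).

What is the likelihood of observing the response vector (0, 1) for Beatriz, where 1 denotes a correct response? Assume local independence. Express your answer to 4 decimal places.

0.0368

P(θ) = 1 / (1 + exp(−a(θ − b)))
P_1 = 1/(1+e^{3.3600}) = 0.0336
P_2 = 1/(1+e^{3.2292}) = 0.0381
L = (1−P_1) × P_2 = 0.9664 × 0.0381 = 0.03680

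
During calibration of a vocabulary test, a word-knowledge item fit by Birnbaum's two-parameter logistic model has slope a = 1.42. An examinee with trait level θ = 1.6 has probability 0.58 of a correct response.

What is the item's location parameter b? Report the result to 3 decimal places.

1.373

P(θ) = 1 / (1 + exp(−a(θ − b)))
logit(0.58) = ln(0.58/0.42) = 0.3228
b = θ − logit/(a) = 1.6 − 0.3228/1.4200 = 1.3727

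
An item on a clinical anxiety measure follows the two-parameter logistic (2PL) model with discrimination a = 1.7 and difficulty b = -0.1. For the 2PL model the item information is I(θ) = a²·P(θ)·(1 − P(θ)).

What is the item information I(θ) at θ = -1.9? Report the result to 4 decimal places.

0.1236

P = 1/(1+e^{3.0600}) = 0.0448
P(1−P) = 0.0448 × 0.9552 = 0.0428
I = a² × P(1−P) = 1.7² × 0.0428 = 0.12364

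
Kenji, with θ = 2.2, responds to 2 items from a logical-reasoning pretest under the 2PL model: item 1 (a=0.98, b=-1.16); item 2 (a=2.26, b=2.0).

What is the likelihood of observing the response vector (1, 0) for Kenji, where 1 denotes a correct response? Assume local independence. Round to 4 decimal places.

0.3750

P(θ) = 1 / (1 + exp(−a(θ − b)))
P_1 = 1/(1+e^{-3.2928}) = 0.9642
P_2 = 1/(1+e^{-0.4520}) = 0.6111
L = P_1 × (1−P_2) = 0.9642 × 0.3889 = 0.37496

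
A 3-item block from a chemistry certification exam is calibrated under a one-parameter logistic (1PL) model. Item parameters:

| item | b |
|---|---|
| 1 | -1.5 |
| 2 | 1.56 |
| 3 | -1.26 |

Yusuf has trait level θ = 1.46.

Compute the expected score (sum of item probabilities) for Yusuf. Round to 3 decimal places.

P(θ) = 1 / (1 + exp(−(θ − b)))
P_1 = 1/(1+e^{-2.9600}) = 0.9507
P_2 = 1/(1+e^{0.1000}) = 0.4750
P_3 = 1/(1+e^{-2.7200}) = 0.9382
E[score] = 0.9507 + 0.4750 + 0.9382 = 2.3640

2.364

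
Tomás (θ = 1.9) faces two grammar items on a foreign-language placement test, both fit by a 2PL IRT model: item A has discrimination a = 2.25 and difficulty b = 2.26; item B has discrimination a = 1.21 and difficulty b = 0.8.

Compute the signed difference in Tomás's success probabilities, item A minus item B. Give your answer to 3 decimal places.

-0.483

P(θ) = 1 / (1 + exp(−a(θ − b)))
P_A = 0.3079
P_B = 0.7910
P_A − P_B = -0.4831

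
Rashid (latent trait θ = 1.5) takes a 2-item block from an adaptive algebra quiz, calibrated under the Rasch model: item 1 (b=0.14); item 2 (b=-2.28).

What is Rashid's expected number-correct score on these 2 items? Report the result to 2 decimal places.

1.77

P(θ) = 1 / (1 + exp(−(θ − b)))
P_1 = 1/(1+e^{-1.3600}) = 0.7958
P_2 = 1/(1+e^{-3.7800}) = 0.9777
E[score] = 0.7958 + 0.9777 = 1.7734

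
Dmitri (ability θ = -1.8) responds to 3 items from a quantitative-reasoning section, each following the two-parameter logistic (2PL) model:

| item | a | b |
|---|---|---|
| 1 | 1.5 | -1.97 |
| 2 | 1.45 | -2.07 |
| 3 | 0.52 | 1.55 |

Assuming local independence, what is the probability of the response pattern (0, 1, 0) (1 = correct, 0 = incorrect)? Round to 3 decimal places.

0.222

P(θ) = 1 / (1 + exp(−a(θ − b)))
P_1 = 1/(1+e^{-0.2550}) = 0.5634
P_2 = 1/(1+e^{-0.3915}) = 0.5966
P_3 = 1/(1+e^{1.7420}) = 0.1491
L = (1−P_1) × P_2 × (1−P_3) = 0.4366 × 0.5966 × 0.8509 = 0.22166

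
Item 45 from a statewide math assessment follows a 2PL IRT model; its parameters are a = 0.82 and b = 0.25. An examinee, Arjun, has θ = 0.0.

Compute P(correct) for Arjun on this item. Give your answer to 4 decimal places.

P(θ) = 1 / (1 + exp(−a(θ − b)))
Exponent: 0.82 × (0.0 − 0.25) = -0.2050
1/(1 + e^{0.2050}) = 0.4489

0.4489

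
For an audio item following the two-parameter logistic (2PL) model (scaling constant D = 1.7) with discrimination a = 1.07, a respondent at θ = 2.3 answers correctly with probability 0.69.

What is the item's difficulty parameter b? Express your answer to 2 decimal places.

P(θ) = 1 / (1 + exp(−D·a(θ − b)))
logit(0.69) = ln(0.69/0.31) = 0.8001
b = θ − logit/(1.7·a) = 2.3 − 0.8001/1.8190 = 1.8601

1.86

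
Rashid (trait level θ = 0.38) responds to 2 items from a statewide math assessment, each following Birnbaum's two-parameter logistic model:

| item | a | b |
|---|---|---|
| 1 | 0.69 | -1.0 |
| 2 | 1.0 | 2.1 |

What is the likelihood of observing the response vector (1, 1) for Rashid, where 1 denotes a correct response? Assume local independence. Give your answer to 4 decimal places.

P(θ) = 1 / (1 + exp(−a(θ − b)))
P_1 = 1/(1+e^{-0.9522}) = 0.7216
P_2 = 1/(1+e^{1.7200}) = 0.1519
L = P_1 × P_2 = 0.7216 × 0.1519 = 0.10958

0.1096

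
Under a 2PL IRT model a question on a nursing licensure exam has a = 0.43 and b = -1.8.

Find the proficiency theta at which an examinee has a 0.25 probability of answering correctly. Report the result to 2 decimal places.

-4.35

P(theta) = 1 / (1 + exp(−a(theta − b)))
logit = ln(0.2500/0.7500) = -1.0986
theta = b + logit/(a) = -1.8 + (-1.0986)/0.4300 = -4.3549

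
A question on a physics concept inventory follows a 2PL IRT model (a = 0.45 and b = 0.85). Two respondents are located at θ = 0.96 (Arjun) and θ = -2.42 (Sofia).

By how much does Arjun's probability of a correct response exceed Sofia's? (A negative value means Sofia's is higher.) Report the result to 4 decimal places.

P(θ) = 1 / (1 + exp(−a(θ − b)))
P(Arjun) = 0.5124  [exponent 0.0495]
P(Sofia) = 0.1867  [exponent -1.4715]
Difference = 0.5124 − 0.1867 = 0.3257

0.3257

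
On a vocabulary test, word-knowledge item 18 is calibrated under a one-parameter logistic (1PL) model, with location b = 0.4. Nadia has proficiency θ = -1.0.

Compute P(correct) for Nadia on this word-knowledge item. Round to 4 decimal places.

0.1978

P(θ) = 1 / (1 + exp(−(θ − b)))
Exponent: (-1.0 − 0.4) = -1.4000
1/(1 + e^{1.4000}) = 0.1978
P = 0.1978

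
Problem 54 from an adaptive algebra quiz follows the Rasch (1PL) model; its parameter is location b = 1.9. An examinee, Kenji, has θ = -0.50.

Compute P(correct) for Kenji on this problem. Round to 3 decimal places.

0.083

P(θ) = 1 / (1 + exp(−(θ − b)))
Exponent: (-0.50 − 1.9) = -2.4000
1/(1 + e^{2.4000}) = 0.0832
P = 0.0832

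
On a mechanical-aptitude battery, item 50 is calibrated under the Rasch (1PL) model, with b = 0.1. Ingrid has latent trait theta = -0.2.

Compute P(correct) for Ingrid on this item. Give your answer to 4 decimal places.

0.4256

P(theta) = 1 / (1 + exp(−(theta − b)))
Exponent: (-0.2 − 0.1) = -0.3000
1/(1 + e^{0.3000}) = 0.4256
P = 0.4256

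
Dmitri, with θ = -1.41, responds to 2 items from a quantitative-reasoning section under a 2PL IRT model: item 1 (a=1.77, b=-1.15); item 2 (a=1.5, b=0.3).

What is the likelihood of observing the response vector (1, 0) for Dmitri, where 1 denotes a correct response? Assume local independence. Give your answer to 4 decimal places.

0.3593

P(θ) = 1 / (1 + exp(−a(θ − b)))
P_1 = 1/(1+e^{0.4602}) = 0.3869
P_2 = 1/(1+e^{2.5650}) = 0.0714
L = P_1 × (1−P_2) = 0.3869 × 0.9286 = 0.35930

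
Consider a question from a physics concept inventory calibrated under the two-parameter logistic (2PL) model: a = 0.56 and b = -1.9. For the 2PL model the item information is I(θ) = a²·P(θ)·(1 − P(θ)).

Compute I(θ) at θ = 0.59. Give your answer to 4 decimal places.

0.0499

P = 1/(1+e^{-1.3944}) = 0.8013
P(1−P) = 0.8013 × 0.1987 = 0.1592
I = a² × P(1−P) = 0.56² × 0.1592 = 0.04993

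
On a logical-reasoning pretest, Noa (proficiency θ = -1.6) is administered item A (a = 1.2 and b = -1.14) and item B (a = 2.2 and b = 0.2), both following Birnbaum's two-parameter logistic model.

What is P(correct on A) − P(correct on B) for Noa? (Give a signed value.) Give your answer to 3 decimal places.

P(θ) = 1 / (1 + exp(−a(θ − b)))
P_A = 0.3654
P_B = 0.0187
P_A − P_B = 0.3467

0.347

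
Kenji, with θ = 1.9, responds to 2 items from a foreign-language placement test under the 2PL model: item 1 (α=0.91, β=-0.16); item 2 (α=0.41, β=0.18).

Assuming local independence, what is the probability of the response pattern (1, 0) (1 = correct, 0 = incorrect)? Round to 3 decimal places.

P(θ) = 1 / (1 + exp(−α(θ − β)))
P_1 = 1/(1+e^{-1.8746}) = 0.8670
P_2 = 1/(1+e^{-0.7052}) = 0.6693
L = P_1 × (1−P_2) = 0.8670 × 0.3307 = 0.28668

0.287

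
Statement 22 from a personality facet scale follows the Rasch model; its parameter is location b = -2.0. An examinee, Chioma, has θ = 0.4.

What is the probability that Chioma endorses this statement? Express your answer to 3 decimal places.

0.917

P(θ) = 1 / (1 + exp(−(θ − b)))
Exponent: (0.4 − (-2.0)) = 2.4000
1/(1 + e^{-2.4000}) = 0.9168
P = 0.9168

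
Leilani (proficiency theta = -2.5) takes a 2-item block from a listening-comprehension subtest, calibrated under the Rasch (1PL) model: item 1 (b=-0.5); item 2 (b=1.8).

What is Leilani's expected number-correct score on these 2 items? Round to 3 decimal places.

0.133

P(theta) = 1 / (1 + exp(−(theta − b)))
P_1 = 1/(1+e^{2.0000}) = 0.1192
P_2 = 1/(1+e^{4.3000}) = 0.0134
E[score] = 0.1192 + 0.0134 = 0.1326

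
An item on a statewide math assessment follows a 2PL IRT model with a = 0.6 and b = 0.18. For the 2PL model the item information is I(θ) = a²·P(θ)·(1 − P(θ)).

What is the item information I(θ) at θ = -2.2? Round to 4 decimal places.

0.0562

P = 1/(1+e^{1.4280}) = 0.1934
P(1−P) = 0.1934 × 0.8066 = 0.1560
I = a² × P(1−P) = 0.6² × 0.1560 = 0.05616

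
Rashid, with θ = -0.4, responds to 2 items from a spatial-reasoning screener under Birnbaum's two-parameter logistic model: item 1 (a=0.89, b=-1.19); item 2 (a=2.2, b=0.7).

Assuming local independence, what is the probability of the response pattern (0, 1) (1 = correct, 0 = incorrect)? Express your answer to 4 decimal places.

P(θ) = 1 / (1 + exp(−a(θ − b)))
P_1 = 1/(1+e^{-0.7031}) = 0.6689
P_2 = 1/(1+e^{2.4200}) = 0.0817
L = (1−P_1) × P_2 = 0.3311 × 0.0817 = 0.02704

0.0270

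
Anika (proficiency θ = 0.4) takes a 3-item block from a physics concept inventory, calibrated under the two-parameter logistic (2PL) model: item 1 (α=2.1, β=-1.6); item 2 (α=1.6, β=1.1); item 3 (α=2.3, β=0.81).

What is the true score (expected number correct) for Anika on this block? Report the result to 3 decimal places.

1.512

P(θ) = 1 / (1 + exp(−α(θ − β)))
P_1 = 1/(1+e^{-4.2000}) = 0.9852
P_2 = 1/(1+e^{1.1200}) = 0.2460
P_3 = 1/(1+e^{0.9430}) = 0.2803
E[score] = 0.9852 + 0.2460 + 0.2803 = 1.5115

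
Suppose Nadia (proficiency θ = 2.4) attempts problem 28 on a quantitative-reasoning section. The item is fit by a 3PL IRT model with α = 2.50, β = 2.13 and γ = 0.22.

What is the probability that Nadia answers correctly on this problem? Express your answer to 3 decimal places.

0.737

P(θ) = γ + (1 − γ) · 1 / (1 + exp(−α(θ − β)))
Exponent: 2.50 × (2.4 − 2.13) = 0.6750
1/(1 + e^{-0.6750}) = 0.6626
P = 0.22 + 0.78 × 0.6626 = 0.7368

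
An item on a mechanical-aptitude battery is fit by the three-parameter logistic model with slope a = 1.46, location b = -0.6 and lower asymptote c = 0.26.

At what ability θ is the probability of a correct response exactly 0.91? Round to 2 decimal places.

0.75

P(θ) = c + (1 − c) · 1 / (1 + exp(−a(θ − b)))
Remove guessing floor: (0.91 − 0.26)/(1 − 0.26) = 0.8784
logit = ln(0.8784/0.1216) = 1.9772
θ = b + logit/(a) = -0.6 + 1.9772/1.4600 = 0.7542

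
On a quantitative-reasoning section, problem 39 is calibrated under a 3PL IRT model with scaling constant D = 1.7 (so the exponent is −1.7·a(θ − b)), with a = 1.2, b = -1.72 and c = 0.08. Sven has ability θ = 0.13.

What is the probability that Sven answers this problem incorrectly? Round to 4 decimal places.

P(θ) = c + (1 − c) · 1 / (1 + exp(−D·a(θ − b)))
Exponent: 1.7 × 1.2 × (0.13 − (-1.72)) = 3.7740
1/(1 + e^{-3.7740}) = 0.9776
P = 0.08 + 0.92 × 0.9776 = 0.9794
P(incorrect) = 1 − 0.9794 = 0.0206

0.0206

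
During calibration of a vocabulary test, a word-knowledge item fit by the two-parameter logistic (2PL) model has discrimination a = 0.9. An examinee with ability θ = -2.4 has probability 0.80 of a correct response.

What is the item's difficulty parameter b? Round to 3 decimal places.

-3.940

P(θ) = 1 / (1 + exp(−a(θ − b)))
logit(0.80) = ln(0.80/0.20) = 1.3863
b = θ − logit/(a) = -2.4 − 1.3863/0.9000 = -3.9403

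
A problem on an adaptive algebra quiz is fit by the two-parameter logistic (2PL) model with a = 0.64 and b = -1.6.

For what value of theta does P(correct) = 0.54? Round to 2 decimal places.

-1.35

P(theta) = 1 / (1 + exp(−a(theta − b)))
logit = ln(0.5400/0.4600) = 0.1603
theta = b + logit/(a) = -1.6 + 0.1603/0.6400 = -1.3495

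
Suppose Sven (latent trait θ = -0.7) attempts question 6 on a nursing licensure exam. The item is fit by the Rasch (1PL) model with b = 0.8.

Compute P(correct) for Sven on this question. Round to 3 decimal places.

0.182

P(θ) = 1 / (1 + exp(−(θ − b)))
Exponent: (-0.7 − 0.8) = -1.5000
1/(1 + e^{1.5000}) = 0.1824
P = 0.1824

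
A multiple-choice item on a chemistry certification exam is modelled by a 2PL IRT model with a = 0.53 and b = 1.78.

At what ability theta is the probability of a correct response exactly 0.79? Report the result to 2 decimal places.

4.28

P(theta) = 1 / (1 + exp(−a(theta − b)))
logit = ln(0.7900/0.2100) = 1.3249
theta = b + logit/(a) = 1.78 + 1.3249/0.5300 = 4.2799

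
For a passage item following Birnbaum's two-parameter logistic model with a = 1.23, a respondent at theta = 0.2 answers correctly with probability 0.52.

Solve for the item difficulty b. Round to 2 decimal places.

P(theta) = 1 / (1 + exp(−a(theta − b)))
logit(0.52) = ln(0.52/0.48) = 0.0800
b = theta − logit/(a) = 0.2 − 0.0800/1.2300 = 0.1349

0.13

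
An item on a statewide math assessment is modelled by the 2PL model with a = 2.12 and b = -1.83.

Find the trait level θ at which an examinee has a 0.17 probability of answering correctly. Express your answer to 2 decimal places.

-2.58

P(θ) = 1 / (1 + exp(−a(θ − b)))
logit = ln(0.1700/0.8300) = -1.5856
θ = b + logit/(a) = -1.83 + (-1.5856)/2.1200 = -2.5779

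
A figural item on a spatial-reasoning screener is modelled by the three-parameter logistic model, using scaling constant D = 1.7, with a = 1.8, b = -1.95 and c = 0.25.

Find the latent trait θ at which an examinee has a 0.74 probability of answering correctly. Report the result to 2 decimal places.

P(θ) = c + (1 − c) · 1 / (1 + exp(−D·a(θ − b)))
Remove guessing floor: (0.74 − 0.25)/(1 − 0.25) = 0.6533
logit = ln(0.6533/0.3467) = 0.6337
θ = b + logit/(1.7·a) = -1.95 + 0.6337/3.0600 = -1.7429

-1.74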